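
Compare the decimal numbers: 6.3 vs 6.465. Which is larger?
6.465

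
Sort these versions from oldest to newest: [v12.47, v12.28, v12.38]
[v12.28, v12.38, v12.47]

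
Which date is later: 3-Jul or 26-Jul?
26-Jul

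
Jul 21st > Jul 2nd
True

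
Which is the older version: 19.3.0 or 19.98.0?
19.3.0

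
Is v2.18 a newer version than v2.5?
Yes. Version numbers are compared segment by segment as integers, not as decimals: minor version 18 > 5, so v2.18 > v2.5 (even though the decimal 2.18 < 2.5).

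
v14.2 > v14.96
False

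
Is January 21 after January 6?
Yes. Day 21 comes after day 6 in January — this is a date comparison, not a decimal one (the decimal 1.21 would be smaller than 1.6).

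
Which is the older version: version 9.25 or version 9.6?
version 9.6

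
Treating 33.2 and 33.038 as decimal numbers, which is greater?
33.2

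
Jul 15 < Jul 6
False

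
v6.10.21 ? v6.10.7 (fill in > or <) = >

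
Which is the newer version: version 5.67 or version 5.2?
version 5.67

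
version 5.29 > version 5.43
False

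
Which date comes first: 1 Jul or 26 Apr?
26 Apr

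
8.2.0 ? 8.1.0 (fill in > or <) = >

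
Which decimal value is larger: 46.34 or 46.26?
46.34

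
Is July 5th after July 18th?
No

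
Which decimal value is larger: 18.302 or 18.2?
18.302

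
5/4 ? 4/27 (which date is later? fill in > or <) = >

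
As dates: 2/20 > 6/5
False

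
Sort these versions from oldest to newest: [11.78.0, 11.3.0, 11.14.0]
[11.3.0, 11.14.0, 11.78.0]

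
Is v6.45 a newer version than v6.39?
Yes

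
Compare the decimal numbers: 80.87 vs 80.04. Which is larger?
80.87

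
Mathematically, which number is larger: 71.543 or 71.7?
71.7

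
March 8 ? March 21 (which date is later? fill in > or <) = <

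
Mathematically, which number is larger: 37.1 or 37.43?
37.43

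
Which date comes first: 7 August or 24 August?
7 August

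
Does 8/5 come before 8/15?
Yes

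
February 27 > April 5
False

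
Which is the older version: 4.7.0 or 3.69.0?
3.69.0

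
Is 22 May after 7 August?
No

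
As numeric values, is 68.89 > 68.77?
True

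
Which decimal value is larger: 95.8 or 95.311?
95.8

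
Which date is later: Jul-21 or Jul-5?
Jul-21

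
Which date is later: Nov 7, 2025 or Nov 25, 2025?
Nov 25, 2025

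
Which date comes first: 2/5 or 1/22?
1/22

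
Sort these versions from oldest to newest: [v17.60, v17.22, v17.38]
[v17.22, v17.38, v17.60]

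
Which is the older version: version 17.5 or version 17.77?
version 17.5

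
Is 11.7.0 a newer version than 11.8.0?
No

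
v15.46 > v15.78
False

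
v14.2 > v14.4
False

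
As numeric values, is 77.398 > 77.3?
True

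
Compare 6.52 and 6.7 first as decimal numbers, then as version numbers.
As decimals: 6.52 < 6.7. As versions: v6.52 > v6.7 (minor version 52 > 7).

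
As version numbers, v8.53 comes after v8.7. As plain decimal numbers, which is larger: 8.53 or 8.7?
8.7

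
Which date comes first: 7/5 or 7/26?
7/5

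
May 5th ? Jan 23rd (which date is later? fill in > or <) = >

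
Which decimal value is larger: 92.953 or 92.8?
92.953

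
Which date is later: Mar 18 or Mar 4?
Mar 18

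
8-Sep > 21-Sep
False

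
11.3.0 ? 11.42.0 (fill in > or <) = <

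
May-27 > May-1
True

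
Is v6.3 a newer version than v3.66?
Yes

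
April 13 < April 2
False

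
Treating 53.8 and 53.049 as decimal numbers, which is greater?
53.8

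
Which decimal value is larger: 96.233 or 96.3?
96.3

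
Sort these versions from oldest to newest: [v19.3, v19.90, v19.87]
[v19.3, v19.87, v19.90]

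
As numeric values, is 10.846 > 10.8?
True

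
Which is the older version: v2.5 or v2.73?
v2.5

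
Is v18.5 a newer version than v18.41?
No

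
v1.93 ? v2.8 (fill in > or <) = <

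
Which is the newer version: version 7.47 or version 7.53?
version 7.53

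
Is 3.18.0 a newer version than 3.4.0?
Yes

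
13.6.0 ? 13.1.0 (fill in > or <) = >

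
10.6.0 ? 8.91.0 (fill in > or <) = >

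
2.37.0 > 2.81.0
False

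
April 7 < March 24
False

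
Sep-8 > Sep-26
False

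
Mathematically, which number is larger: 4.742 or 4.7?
4.742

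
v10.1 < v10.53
True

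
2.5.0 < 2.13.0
True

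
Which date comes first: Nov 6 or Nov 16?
Nov 6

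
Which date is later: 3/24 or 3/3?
3/24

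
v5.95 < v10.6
True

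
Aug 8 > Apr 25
True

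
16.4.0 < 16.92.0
True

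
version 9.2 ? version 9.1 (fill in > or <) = >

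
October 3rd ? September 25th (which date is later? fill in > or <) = >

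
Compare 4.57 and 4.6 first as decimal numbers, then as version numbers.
As decimals: 4.57 < 4.6. As versions: v4.57 > v4.6 (minor version 57 > 6).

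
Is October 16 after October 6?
Yes. Day 16 comes after day 6 in October — this is a date comparison, not a decimal one (the decimal 10.16 would be smaller than 10.6).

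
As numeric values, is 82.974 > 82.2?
True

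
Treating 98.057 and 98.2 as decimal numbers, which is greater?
98.2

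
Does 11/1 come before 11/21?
Yes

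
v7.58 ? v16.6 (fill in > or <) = <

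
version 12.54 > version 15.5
False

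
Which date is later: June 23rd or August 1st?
August 1st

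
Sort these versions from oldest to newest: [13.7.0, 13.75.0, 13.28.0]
[13.7.0, 13.28.0, 13.75.0]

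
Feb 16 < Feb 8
False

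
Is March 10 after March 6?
Yes. Day 10 comes after day 6 in March — this is a date comparison, not a decimal one (the decimal 3.10 would be smaller than 3.6).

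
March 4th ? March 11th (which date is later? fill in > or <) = <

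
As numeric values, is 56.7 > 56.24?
True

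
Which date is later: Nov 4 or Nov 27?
Nov 27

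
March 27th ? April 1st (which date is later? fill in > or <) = <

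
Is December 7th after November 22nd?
Yes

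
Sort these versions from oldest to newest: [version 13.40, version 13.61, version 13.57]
[version 13.40, version 13.57, version 13.61]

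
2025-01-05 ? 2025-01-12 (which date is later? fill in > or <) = <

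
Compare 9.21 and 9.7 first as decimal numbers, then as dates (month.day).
As decimals: 9.21 < 9.7. As dates: 9/21 is later than 9/7 (day 21 > day 7).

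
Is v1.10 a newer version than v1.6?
Yes. Version numbers are compared segment by segment as integers, not as decimals: minor version 10 > 6, so v1.10 > v1.6 (even though the decimal 1.10 < 1.6).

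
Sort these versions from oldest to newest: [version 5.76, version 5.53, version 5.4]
[version 5.4, version 5.53, version 5.76]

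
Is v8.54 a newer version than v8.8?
Yes. Version numbers are compared segment by segment as integers, not as decimals: minor version 54 > 8, so v8.54 > v8.8 (even though the decimal 8.54 < 8.8).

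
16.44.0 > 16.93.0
False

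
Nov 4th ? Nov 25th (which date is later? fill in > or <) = <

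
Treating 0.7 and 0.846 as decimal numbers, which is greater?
0.846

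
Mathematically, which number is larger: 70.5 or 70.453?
70.5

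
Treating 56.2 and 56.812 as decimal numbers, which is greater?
56.812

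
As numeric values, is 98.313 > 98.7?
False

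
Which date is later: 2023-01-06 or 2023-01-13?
2023-01-13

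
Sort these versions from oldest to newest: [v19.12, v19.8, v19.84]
[v19.8, v19.12, v19.84]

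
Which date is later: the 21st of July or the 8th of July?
the 21st of July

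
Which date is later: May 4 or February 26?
May 4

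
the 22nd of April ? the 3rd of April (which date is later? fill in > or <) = >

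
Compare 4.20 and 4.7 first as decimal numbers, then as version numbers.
As decimals: 4.20 < 4.7. As versions: v4.20 > v4.7 (minor version 20 > 7).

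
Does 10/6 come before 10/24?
Yes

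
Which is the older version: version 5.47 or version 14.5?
version 5.47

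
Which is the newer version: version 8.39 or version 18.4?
version 18.4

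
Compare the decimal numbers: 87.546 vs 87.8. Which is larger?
87.8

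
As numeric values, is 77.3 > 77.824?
False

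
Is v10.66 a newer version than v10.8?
Yes. Version numbers are compared segment by segment as integers, not as decimals: minor version 66 > 8, so v10.66 > v10.8 (even though the decimal 10.66 < 10.8).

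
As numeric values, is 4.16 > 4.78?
False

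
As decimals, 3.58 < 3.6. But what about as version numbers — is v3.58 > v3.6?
True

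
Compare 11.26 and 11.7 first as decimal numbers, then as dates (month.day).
As decimals: 11.26 < 11.7. As dates: 11/26 is later than 11/7 (day 26 > day 7).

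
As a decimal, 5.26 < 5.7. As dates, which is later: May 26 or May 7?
May 26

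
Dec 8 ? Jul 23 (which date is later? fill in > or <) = >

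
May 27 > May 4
True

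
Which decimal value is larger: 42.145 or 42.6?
42.6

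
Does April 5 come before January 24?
No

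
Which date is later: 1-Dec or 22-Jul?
1-Dec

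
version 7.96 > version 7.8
True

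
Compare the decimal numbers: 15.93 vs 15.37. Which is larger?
15.93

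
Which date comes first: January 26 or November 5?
January 26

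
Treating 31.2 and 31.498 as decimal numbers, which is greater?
31.498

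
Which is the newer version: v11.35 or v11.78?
v11.78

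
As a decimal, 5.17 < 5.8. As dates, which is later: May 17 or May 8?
May 17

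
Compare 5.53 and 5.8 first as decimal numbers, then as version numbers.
As decimals: 5.53 < 5.8. As versions: v5.53 > v5.8 (minor version 53 > 8).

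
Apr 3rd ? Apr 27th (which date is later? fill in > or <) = <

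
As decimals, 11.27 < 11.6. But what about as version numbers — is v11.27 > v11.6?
True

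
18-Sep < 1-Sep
False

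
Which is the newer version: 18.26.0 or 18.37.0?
18.37.0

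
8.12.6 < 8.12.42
True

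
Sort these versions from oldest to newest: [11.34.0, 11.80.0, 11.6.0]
[11.6.0, 11.34.0, 11.80.0]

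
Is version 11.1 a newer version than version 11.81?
No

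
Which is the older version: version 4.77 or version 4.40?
version 4.40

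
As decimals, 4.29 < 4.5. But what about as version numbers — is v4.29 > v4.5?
True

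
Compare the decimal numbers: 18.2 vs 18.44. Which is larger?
18.44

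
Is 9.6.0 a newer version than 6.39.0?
Yes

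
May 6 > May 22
False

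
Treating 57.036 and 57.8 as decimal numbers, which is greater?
57.8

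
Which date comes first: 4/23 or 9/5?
4/23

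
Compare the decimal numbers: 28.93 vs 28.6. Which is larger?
28.93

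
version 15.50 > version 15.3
True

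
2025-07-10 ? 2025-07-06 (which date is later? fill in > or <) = >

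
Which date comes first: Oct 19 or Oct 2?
Oct 2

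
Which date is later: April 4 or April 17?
April 17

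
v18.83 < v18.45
False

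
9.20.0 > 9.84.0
False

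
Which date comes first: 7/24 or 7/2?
7/2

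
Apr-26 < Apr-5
False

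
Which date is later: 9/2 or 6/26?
9/2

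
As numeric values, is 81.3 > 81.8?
False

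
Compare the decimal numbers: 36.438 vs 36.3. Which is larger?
36.438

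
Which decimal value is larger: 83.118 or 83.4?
83.4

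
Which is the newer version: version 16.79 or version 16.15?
version 16.79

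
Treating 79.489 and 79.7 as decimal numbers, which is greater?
79.7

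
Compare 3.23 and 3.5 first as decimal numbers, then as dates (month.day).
As decimals: 3.23 < 3.5. As dates: 3/23 is later than 3/5 (day 23 > day 5).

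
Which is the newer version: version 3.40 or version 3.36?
version 3.40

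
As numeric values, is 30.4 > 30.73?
False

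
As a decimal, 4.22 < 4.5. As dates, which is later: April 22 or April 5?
April 22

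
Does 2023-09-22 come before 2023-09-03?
No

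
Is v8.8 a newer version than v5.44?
Yes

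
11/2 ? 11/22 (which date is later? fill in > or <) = <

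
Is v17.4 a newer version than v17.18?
No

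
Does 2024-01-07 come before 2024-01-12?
Yes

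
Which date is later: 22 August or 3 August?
22 August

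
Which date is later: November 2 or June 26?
November 2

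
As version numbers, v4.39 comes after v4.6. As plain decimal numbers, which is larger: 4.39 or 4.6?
4.6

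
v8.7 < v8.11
True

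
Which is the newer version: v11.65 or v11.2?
v11.65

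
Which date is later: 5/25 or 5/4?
5/25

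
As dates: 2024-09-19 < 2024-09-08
False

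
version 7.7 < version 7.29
True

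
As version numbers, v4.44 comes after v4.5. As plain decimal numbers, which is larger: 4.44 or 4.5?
4.5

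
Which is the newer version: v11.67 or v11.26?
v11.67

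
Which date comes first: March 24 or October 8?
March 24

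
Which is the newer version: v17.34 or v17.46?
v17.46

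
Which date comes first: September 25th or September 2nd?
September 2nd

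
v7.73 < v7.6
False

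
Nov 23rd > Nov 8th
True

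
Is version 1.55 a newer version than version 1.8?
Yes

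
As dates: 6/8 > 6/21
False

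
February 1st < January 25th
False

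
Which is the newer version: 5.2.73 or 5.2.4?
5.2.73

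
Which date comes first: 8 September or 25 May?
25 May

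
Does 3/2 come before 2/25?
No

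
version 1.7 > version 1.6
True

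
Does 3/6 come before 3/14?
Yes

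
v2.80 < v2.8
False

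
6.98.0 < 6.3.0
False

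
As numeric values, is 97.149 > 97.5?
False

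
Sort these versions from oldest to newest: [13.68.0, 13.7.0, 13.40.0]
[13.7.0, 13.40.0, 13.68.0]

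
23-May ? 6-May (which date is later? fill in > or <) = >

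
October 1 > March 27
True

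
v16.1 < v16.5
True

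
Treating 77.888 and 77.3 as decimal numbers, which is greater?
77.888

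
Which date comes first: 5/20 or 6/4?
5/20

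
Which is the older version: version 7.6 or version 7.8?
version 7.6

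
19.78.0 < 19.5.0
False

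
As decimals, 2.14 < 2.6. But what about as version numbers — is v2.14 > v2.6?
True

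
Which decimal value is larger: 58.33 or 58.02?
58.33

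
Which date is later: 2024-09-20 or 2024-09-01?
2024-09-20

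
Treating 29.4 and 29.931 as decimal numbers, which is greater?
29.931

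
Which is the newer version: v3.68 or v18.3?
v18.3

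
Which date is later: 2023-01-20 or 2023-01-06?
2023-01-20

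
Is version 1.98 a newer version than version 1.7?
Yes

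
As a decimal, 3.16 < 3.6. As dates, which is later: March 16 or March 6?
March 16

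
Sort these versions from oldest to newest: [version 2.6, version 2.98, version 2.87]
[version 2.6, version 2.87, version 2.98]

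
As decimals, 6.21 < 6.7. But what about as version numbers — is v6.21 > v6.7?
True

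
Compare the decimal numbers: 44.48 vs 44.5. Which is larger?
44.5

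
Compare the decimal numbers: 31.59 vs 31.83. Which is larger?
31.83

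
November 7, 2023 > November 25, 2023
False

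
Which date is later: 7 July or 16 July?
16 July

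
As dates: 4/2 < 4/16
True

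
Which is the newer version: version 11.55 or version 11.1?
version 11.55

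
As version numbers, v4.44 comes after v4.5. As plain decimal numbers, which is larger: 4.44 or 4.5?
4.5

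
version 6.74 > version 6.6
True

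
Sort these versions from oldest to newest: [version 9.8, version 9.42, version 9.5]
[version 9.5, version 9.8, version 9.42]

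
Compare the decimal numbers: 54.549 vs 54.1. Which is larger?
54.549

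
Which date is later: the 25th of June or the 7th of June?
the 25th of June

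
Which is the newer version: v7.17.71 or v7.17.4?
v7.17.71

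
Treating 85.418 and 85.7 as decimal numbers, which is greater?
85.7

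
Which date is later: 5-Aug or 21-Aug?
21-Aug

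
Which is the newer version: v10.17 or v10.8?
v10.17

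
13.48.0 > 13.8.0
True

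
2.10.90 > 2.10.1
True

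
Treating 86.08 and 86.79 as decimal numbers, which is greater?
86.79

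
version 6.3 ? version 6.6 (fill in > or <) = <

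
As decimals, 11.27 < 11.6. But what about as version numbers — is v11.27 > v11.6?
True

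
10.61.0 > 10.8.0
True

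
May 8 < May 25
True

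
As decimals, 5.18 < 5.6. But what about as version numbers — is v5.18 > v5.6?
True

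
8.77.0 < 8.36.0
False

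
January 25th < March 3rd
True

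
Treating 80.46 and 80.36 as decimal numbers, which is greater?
80.46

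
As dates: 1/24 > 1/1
True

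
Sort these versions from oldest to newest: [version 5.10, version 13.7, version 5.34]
[version 5.10, version 5.34, version 13.7]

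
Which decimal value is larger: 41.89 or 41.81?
41.89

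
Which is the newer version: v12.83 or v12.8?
v12.83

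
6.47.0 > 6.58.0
False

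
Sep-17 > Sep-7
True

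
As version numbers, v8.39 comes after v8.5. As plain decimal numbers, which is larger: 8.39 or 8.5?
8.5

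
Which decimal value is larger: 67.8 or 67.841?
67.841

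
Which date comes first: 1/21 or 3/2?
1/21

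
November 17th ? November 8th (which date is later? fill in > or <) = >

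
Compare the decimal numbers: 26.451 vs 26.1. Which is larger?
26.451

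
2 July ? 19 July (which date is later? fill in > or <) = <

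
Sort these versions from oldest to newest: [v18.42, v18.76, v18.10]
[v18.10, v18.42, v18.76]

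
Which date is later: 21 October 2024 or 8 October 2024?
21 October 2024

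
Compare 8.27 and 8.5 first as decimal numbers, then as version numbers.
As decimals: 8.27 < 8.5. As versions: v8.27 > v8.5 (minor version 27 > 5).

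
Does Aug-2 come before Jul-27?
No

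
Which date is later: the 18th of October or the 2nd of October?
the 18th of October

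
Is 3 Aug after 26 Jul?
Yes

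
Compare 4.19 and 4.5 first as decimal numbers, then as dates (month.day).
As decimals: 4.19 < 4.5. As dates: 4/19 is later than 4/5 (day 19 > day 5).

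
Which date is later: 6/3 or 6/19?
6/19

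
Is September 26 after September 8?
Yes. Day 26 comes after day 8 in September — this is a date comparison, not a decimal one (the decimal 9.26 would be smaller than 9.8).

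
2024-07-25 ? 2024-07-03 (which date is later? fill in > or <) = >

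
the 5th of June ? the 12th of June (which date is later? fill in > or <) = <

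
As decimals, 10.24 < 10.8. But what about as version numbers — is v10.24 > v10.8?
True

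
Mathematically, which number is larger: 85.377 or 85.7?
85.7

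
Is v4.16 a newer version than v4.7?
Yes. Version numbers are compared segment by segment as integers, not as decimals: minor version 16 > 7, so v4.16 > v4.7 (even though the decimal 4.16 < 4.7).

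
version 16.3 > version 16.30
False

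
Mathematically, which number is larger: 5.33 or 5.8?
5.8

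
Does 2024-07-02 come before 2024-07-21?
Yes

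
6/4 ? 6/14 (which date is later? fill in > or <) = <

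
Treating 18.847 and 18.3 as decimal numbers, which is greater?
18.847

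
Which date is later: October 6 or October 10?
October 10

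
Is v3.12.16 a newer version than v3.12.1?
Yes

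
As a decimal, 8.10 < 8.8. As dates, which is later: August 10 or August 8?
August 10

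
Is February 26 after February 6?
Yes. Day 26 comes after day 6 in February — this is a date comparison, not a decimal one (the decimal 2.26 would be smaller than 2.6).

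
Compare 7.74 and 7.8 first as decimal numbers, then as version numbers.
As decimals: 7.74 < 7.8. As versions: v7.74 > v7.8 (minor version 74 > 8).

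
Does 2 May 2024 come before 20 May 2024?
Yes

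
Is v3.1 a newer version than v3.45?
No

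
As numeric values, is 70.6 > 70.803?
False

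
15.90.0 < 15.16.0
False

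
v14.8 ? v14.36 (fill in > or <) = <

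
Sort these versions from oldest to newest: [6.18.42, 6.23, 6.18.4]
[6.18.4, 6.18.42, 6.23]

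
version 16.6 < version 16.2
False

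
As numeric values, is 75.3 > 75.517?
False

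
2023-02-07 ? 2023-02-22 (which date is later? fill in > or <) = <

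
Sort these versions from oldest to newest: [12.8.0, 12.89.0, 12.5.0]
[12.5.0, 12.8.0, 12.89.0]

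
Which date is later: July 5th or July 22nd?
July 22nd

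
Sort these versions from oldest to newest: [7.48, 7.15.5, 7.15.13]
[7.15.5, 7.15.13, 7.48]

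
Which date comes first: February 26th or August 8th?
February 26th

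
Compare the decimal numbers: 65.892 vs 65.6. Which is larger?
65.892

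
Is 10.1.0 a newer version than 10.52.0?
No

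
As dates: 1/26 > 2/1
False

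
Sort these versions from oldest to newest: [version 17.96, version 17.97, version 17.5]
[version 17.5, version 17.96, version 17.97]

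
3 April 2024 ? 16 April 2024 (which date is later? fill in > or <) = <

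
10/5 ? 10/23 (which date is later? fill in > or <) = <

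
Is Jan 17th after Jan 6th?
Yes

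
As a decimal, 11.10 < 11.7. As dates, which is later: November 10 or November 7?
November 10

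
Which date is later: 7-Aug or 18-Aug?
18-Aug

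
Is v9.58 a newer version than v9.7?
Yes. Version numbers are compared segment by segment as integers, not as decimals: minor version 58 > 7, so v9.58 > v9.7 (even though the decimal 9.58 < 9.7).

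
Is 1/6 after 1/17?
No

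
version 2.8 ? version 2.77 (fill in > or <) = <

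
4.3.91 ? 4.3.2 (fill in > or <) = >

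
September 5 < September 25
True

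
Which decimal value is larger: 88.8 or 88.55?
88.8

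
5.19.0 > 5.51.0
False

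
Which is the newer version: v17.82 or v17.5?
v17.82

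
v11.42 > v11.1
True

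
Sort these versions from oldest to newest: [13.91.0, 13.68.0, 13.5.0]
[13.5.0, 13.68.0, 13.91.0]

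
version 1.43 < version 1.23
False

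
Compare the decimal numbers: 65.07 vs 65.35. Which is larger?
65.35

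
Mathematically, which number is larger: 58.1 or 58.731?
58.731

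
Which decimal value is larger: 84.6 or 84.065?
84.6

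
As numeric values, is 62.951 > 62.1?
True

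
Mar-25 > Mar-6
True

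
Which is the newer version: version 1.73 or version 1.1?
version 1.73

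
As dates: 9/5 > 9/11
False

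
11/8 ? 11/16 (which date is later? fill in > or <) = <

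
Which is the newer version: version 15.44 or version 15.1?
version 15.44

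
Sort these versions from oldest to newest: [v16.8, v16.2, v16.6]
[v16.2, v16.6, v16.8]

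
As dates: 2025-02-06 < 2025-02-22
True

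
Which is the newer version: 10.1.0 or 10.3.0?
10.3.0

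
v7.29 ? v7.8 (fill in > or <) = >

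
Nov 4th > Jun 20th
True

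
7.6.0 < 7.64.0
True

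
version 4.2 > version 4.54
False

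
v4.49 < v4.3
False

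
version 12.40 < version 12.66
True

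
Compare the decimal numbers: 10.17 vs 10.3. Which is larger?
10.3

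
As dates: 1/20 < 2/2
True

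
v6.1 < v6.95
True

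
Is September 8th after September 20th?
No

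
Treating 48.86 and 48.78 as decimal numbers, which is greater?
48.86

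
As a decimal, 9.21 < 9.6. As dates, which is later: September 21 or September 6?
September 21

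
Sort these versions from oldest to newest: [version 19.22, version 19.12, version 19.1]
[version 19.1, version 19.12, version 19.22]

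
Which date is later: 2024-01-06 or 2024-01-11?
2024-01-11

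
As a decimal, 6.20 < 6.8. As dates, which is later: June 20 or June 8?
June 20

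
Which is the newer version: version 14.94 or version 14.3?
version 14.94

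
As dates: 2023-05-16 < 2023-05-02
False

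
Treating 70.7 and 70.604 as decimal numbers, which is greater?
70.7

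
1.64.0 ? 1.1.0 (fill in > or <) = >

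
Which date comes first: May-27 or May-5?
May-5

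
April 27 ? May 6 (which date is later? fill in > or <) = <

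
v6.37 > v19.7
False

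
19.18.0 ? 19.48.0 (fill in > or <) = <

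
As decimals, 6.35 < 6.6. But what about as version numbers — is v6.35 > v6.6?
True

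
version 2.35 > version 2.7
True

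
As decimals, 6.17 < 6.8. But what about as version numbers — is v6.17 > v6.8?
True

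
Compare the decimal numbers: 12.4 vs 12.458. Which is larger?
12.458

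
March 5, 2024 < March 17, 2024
True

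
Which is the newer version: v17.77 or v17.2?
v17.77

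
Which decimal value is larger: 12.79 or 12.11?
12.79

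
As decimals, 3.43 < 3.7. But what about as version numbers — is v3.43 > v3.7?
True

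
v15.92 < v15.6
False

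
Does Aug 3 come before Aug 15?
Yes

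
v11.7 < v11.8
True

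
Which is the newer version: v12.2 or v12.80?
v12.80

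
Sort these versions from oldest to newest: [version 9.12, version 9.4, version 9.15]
[version 9.4, version 9.12, version 9.15]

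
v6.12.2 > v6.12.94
False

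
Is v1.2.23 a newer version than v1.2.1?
Yes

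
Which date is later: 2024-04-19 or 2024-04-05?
2024-04-19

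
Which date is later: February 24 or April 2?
April 2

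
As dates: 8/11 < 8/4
False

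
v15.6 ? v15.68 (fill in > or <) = <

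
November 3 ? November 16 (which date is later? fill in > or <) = <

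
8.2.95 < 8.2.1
False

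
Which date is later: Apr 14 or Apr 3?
Apr 14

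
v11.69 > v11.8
True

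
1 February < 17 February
True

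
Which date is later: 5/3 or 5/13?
5/13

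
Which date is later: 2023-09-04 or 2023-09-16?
2023-09-16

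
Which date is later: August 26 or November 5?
November 5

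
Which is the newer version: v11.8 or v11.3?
v11.8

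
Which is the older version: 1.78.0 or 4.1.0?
1.78.0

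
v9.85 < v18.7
True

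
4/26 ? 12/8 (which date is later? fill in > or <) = <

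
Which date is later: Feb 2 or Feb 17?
Feb 17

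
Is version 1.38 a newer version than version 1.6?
Yes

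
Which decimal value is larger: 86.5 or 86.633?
86.633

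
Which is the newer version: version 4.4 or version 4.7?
version 4.7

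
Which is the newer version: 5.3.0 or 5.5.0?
5.5.0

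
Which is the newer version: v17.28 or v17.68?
v17.68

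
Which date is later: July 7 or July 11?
July 11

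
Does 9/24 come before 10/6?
Yes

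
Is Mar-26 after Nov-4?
No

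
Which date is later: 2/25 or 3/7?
3/7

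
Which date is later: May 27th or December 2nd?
December 2nd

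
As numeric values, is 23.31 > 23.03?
True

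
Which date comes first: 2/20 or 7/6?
2/20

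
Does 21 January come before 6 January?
No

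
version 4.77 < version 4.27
False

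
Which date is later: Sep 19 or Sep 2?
Sep 19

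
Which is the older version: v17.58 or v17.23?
v17.23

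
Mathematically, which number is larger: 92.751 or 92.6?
92.751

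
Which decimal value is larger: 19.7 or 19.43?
19.7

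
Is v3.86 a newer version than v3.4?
Yes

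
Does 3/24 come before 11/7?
Yes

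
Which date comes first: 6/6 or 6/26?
6/6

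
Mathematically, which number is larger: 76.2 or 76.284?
76.284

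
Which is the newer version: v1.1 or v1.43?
v1.43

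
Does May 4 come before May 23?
Yes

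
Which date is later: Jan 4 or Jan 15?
Jan 15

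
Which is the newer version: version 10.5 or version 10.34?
version 10.34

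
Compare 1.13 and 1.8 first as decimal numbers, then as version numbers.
As decimals: 1.13 < 1.8. As versions: v1.13 > v1.8 (minor version 13 > 8).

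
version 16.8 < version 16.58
True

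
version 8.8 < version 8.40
True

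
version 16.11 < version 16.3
False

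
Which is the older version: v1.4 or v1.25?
v1.4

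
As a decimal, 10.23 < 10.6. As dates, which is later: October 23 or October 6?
October 23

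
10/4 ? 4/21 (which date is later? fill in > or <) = >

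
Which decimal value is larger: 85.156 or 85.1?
85.156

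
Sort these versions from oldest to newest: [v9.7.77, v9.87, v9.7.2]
[v9.7.2, v9.7.77, v9.87]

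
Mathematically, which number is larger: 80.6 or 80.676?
80.676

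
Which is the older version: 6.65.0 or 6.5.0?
6.5.0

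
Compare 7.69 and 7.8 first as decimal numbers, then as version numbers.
As decimals: 7.69 < 7.8. As versions: v7.69 > v7.8 (minor version 69 > 8).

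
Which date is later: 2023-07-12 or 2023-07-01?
2023-07-12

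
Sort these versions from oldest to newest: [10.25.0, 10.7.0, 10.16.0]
[10.7.0, 10.16.0, 10.25.0]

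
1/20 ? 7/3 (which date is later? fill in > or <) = <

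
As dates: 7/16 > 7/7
True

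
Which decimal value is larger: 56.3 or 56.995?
56.995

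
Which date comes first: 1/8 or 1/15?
1/8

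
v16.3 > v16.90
False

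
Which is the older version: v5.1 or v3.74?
v3.74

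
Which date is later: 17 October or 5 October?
17 October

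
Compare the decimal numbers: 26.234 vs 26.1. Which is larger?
26.234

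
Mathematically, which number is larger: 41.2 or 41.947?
41.947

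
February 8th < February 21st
True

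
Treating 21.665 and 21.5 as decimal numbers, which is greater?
21.665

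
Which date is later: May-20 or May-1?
May-20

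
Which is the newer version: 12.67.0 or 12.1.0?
12.67.0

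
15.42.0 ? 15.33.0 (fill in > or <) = >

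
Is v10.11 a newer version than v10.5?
Yes. Version numbers are compared segment by segment as integers, not as decimals: minor version 11 > 5, so v10.11 > v10.5 (even though the decimal 10.11 < 10.5).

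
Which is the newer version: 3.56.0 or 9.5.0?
9.5.0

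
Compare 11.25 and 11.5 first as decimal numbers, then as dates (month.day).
As decimals: 11.25 < 11.5. As dates: 11/25 is later than 11/5 (day 25 > day 5).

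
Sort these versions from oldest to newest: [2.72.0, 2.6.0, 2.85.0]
[2.6.0, 2.72.0, 2.85.0]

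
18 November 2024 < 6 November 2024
False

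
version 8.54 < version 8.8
False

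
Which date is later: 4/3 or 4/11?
4/11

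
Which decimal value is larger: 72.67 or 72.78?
72.78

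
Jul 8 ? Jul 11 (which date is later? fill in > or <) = <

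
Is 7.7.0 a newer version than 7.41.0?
No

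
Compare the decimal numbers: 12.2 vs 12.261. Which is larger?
12.261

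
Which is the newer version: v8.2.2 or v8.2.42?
v8.2.42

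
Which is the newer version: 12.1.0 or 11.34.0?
12.1.0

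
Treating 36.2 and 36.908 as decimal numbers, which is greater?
36.908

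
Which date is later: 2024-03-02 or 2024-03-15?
2024-03-15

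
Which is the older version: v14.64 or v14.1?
v14.1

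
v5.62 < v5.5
False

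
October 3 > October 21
False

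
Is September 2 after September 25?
No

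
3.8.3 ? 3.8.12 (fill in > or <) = <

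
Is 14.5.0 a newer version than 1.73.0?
Yes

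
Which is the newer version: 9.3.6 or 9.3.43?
9.3.43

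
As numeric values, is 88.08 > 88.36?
False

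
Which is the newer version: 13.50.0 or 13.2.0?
13.50.0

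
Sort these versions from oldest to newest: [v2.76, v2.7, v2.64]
[v2.7, v2.64, v2.76]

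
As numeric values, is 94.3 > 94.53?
False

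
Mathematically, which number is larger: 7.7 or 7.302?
7.7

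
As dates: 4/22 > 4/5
True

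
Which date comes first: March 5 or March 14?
March 5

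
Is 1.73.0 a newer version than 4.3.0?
No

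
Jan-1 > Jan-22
False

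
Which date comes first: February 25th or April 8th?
February 25th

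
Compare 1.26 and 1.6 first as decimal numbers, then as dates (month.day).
As decimals: 1.26 < 1.6. As dates: 1/26 is later than 1/6 (day 26 > day 6).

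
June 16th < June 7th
False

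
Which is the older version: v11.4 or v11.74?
v11.4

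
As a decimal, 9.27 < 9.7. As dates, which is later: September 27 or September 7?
September 27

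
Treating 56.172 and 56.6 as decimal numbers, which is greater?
56.6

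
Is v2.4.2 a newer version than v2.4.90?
No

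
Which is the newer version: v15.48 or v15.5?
v15.48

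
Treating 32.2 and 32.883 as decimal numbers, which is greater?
32.883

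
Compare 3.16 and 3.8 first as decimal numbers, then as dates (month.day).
As decimals: 3.16 < 3.8. As dates: 3/16 is later than 3/8 (day 16 > day 8).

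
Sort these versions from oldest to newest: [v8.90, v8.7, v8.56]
[v8.7, v8.56, v8.90]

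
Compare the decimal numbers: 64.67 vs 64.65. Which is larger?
64.67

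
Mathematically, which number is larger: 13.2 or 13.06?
13.2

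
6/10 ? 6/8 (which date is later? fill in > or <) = >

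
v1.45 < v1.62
True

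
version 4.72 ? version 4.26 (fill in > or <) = >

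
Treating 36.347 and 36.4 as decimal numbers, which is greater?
36.4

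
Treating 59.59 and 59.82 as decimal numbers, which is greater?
59.82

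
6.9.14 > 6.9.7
True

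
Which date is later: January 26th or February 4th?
February 4th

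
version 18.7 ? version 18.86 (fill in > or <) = <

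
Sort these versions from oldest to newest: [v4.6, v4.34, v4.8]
[v4.6, v4.8, v4.34]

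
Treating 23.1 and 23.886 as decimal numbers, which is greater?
23.886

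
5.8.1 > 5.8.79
False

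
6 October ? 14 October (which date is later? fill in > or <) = <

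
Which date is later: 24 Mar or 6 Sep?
6 Sep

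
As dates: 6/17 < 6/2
False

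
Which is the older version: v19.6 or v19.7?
v19.6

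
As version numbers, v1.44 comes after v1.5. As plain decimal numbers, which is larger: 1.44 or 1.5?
1.5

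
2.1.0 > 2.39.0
False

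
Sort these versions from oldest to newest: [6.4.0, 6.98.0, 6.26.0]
[6.4.0, 6.26.0, 6.98.0]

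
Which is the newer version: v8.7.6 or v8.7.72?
v8.7.72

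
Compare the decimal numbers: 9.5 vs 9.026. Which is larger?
9.5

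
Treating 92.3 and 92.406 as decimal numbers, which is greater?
92.406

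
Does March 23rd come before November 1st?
Yes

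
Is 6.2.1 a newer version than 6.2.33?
No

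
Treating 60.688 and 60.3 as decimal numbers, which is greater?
60.688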